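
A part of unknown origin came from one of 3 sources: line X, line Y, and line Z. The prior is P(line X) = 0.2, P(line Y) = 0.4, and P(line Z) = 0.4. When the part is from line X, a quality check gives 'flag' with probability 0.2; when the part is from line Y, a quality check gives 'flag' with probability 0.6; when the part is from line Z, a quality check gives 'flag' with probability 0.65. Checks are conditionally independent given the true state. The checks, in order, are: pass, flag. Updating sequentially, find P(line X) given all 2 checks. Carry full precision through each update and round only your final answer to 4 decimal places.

After 'pass': normaliser = 0.8·0.2000 + 0.4·0.4000 + 0.35·0.4000; P(line X) ≈ 0.3478, P(line Y) ≈ 0.3478, P(line Z) ≈ 0.3043
After 'flag': normaliser = 0.2·0.3478 + 0.6·0.3478 + 0.65·0.3043; P(line X) ≈ 0.1461, P(line Y) ≈ 0.4384, P(line Z) ≈ 0.4155

0.1461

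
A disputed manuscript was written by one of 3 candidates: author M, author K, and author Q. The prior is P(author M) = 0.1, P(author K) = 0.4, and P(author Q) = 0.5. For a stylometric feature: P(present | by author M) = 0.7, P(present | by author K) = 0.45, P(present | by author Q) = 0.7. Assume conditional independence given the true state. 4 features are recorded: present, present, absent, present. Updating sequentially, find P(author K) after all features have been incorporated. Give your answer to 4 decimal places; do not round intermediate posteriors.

After 'present': normaliser = 0.7·0.1000 + 0.45·0.4000 + 0.7·0.5000; P(author M) ≈ 0.1167, P(author K) ≈ 0.3000, P(author Q) ≈ 0.5833
After 'present': normaliser = 0.7·0.1167 + 0.45·0.3000 + 0.7·0.5833; P(author M) ≈ 0.1307, P(author K) ≈ 0.2160, P(author Q) ≈ 0.6533
After 'absent': normaliser = 0.3·0.1307 + 0.55·0.2160 + 0.3·0.6533; P(author M) ≈ 0.1107, P(author K) ≈ 0.3356, P(author Q) ≈ 0.5537
After 'present': normaliser = 0.7·0.1107 + 0.45·0.3356 + 0.7·0.5537; P(author M) ≈ 0.1258, P(author K) ≈ 0.2451, P(author Q) ≈ 0.6291

0.2451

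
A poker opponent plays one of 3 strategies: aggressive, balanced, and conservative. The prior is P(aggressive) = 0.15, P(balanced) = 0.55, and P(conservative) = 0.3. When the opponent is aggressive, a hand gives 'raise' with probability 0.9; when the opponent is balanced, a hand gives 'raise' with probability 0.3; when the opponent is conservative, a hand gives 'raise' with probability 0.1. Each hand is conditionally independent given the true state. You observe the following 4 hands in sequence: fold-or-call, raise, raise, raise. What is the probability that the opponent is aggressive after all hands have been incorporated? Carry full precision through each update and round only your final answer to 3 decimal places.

Apply Bayes' rule sequentially, carrying P(aggressive) forward.
After 'fold-or-call': normaliser = 0.1·0.1500 + 0.7·0.5500 + 0.9·0.3000; P(aggressive) ≈ 0.0224, P(balanced) ≈ 0.5746, P(conservative) ≈ 0.4030
After 'raise': normaliser = 0.9·0.0224 + 0.3·0.5746 + 0.1·0.4030; P(aggressive) ≈ 0.0865, P(balanced) ≈ 0.7404, P(conservative) ≈ 0.1731
After 'raise': normaliser = 0.9·0.0865 + 0.3·0.7404 + 0.1·0.1731; P(aggressive) ≈ 0.2455, P(balanced) ≈ 0.7000, P(conservative) ≈ 0.0545
After 'raise': normaliser = 0.9·0.2455 + 0.3·0.7000 + 0.1·0.0545; P(aggressive) ≈ 0.5062, P(balanced) ≈ 0.4813, P(conservative) ≈ 0.0125

0.506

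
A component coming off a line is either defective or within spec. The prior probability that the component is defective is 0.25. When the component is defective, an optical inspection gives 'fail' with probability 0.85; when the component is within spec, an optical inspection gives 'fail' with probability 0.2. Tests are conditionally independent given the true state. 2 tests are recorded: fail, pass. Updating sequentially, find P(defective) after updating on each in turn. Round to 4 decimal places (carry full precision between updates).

After 'fail': P(defective) = 0.85·0.2500 / (0.85·0.2500 + 0.2·0.7500) ≈ 0.5862
After 'pass': P(defective) = 0.15·0.5862 / (0.15·0.5862 + 0.8·0.4138) ≈ 0.2099

0.2099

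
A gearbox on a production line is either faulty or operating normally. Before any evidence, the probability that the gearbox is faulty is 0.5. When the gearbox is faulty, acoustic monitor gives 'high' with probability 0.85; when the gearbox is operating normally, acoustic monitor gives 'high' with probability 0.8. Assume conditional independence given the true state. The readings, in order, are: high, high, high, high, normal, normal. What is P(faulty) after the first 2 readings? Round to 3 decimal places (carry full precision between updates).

0.530

After 'high': P(faulty) = 0.85·0.5000 / (0.85·0.5000 + 0.8·0.5000) ≈ 0.5152
After 'high': P(faulty) = 0.85·0.5152 / (0.85·0.5152 + 0.8·0.4848) ≈ 0.5303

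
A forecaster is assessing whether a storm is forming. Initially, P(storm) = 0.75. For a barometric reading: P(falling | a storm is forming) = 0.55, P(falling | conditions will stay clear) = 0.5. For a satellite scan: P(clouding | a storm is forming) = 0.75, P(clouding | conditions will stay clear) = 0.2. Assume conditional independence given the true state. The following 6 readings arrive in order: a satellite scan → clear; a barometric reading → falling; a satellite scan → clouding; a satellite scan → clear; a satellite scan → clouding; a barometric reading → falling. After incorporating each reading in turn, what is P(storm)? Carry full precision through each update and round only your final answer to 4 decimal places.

After a satellite scan='clear': P(storm) = 0.25·0.7500 / (0.25·0.7500 + 0.8·0.2500) ≈ 0.4839
After a barometric reading='falling': P(storm) = 0.55·0.4839 / (0.55·0.4839 + 0.5·0.5161) ≈ 0.5077
After a satellite scan='clouding': P(storm) = 0.75·0.5077 / (0.75·0.5077 + 0.2·0.4923) ≈ 0.7945
After a satellite scan='clear': P(storm) = 0.25·0.7945 / (0.25·0.7945 + 0.8·0.2055) ≈ 0.5472
After a satellite scan='clouding': P(storm) = 0.75·0.5472 / (0.75·0.5472 + 0.2·0.4528) ≈ 0.8192
After a barometric reading='falling': P(storm) = 0.55·0.8192 / (0.55·0.8192 + 0.5·0.1808) ≈ 0.8329

0.8329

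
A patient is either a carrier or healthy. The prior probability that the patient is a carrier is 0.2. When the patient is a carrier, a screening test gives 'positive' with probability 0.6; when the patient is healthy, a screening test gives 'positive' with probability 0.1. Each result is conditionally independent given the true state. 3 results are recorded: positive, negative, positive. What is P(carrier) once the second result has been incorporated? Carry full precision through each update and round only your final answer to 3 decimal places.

After 'positive': P(carrier) = 0.6·0.2000 / (0.6·0.2000 + 0.1·0.8000) ≈ 0.6000
After 'negative': P(carrier) = 0.4·0.6000 / (0.4·0.6000 + 0.9·0.4000) ≈ 0.4000

0.400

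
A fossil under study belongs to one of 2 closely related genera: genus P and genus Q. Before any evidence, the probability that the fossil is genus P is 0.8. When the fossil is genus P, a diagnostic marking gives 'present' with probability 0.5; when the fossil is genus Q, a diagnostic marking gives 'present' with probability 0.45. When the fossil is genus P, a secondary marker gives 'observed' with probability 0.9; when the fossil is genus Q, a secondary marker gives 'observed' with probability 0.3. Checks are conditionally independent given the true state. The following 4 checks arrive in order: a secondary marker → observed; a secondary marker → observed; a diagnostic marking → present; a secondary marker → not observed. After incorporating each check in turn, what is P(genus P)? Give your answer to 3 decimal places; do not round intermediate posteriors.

After a secondary marker='observed': P(genus P) = 0.9·0.8000 / (0.9·0.8000 + 0.3·0.2000) ≈ 0.9231
After a secondary marker='observed': P(genus P) = 0.9·0.9231 / (0.9·0.9231 + 0.3·0.0769) ≈ 0.9730
After a diagnostic marking='present': P(genus P) = 0.5·0.9730 / (0.5·0.9730 + 0.45·0.0270) ≈ 0.9756
After a secondary marker='not observed': P(genus P) = 0.1·0.9756 / (0.1·0.9756 + 0.7·0.0244) ≈ 0.8511

0.851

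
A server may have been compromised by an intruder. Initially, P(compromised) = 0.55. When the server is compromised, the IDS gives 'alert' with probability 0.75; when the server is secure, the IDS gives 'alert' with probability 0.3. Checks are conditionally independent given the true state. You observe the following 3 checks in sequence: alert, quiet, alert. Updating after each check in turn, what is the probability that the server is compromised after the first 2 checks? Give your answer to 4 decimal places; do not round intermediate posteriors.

After 'alert': P(compromised) = 0.75·0.5500 / (0.75·0.5500 + 0.3·0.4500) ≈ 0.7534
After 'quiet': P(compromised) = 0.25·0.7534 / (0.25·0.7534 + 0.7·0.2466) ≈ 0.5218

0.5218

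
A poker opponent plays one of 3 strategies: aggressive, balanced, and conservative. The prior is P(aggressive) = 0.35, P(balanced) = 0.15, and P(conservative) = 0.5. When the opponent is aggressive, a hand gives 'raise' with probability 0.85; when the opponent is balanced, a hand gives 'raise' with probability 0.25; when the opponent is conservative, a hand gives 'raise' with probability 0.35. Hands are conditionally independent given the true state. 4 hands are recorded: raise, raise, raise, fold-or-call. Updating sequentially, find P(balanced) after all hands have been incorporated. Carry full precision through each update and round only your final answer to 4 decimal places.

0.0367

Each posterior becomes the prior for the next update.
After 'raise': normaliser = 0.85·0.3500 + 0.25·0.1500 + 0.35·0.5000; P(aggressive) ≈ 0.5833, P(balanced) ≈ 0.0735, P(conservative) ≈ 0.3431
After 'raise': normaliser = 0.85·0.5833 + 0.25·0.0735 + 0.35·0.3431; P(aggressive) ≈ 0.7817, P(balanced) ≈ 0.0290, P(conservative) ≈ 0.1893
After 'raise': normaliser = 0.85·0.7817 + 0.25·0.0290 + 0.35·0.1893; P(aggressive) ≈ 0.9004, P(balanced) ≈ 0.0098, P(conservative) ≈ 0.0898
After 'fold-or-call': normaliser = 0.15·0.9004 + 0.75·0.0098 + 0.65·0.0898; P(aggressive) ≈ 0.6726, P(balanced) ≈ 0.0367, P(conservative) ≈ 0.2907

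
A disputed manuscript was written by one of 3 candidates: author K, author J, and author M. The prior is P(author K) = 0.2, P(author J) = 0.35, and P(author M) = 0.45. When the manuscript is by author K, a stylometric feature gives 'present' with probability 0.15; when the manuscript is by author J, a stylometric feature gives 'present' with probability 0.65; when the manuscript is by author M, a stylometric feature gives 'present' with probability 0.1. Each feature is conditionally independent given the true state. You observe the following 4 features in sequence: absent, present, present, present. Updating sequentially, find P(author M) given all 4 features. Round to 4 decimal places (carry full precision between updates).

After 'absent': normaliser = 0.85·0.2000 + 0.35·0.3500 + 0.9·0.4500; P(author K) ≈ 0.2437, P(author J) ≈ 0.1756, P(author M) ≈ 0.5806
After 'present': normaliser = 0.15·0.2437 + 0.65·0.1756 + 0.1·0.5806; P(author K) ≈ 0.1751, P(author J) ≈ 0.5468, P(author M) ≈ 0.2781
After 'present': normaliser = 0.15·0.1751 + 0.65·0.5468 + 0.1·0.2781; P(author K) ≈ 0.0641, P(author J) ≈ 0.8679, P(author M) ≈ 0.0679
After 'present': normaliser = 0.15·0.0641 + 0.65·0.8679 + 0.1·0.0679; P(author K) ≈ 0.0166, P(author J) ≈ 0.9717, P(author M) ≈ 0.0117

0.0117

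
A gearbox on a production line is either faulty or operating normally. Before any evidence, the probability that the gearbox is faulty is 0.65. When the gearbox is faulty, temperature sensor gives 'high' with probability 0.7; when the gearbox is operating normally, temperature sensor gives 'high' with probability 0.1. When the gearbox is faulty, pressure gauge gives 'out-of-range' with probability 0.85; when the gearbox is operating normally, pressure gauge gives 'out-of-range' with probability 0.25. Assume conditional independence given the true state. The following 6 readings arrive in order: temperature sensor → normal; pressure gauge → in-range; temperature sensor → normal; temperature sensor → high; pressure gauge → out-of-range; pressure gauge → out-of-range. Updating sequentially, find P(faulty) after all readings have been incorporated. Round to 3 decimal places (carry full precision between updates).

After temperature sensor='normal': P(faulty) = 0.3·0.6500 / (0.3·0.6500 + 0.9·0.3500) ≈ 0.3824
After pressure gauge='in-range': P(faulty) = 0.15·0.3824 / (0.15·0.3824 + 0.75·0.6176) ≈ 0.1102
After temperature sensor='normal': P(faulty) = 0.3·0.1102 / (0.3·0.1102 + 0.9·0.8898) ≈ 0.0396
After temperature sensor='high': P(faulty) = 0.7·0.0396 / (0.7·0.0396 + 0.1·0.9604) ≈ 0.2241
After pressure gauge='out-of-range': P(faulty) = 0.85·0.2241 / (0.85·0.2241 + 0.25·0.7759) ≈ 0.4955
After pressure gauge='out-of-range': P(faulty) = 0.85·0.4955 / (0.85·0.4955 + 0.25·0.5045) ≈ 0.7696

0.770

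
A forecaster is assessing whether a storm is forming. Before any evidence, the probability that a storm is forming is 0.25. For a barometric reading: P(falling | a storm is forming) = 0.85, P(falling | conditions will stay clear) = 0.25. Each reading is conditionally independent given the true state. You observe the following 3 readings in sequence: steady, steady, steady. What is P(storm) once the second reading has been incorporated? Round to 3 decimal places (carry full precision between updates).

0.013

After 'steady': P(storm) = 0.15·0.2500 / (0.15·0.2500 + 0.75·0.7500) ≈ 0.0625
After 'steady': P(storm) = 0.15·0.0625 / (0.15·0.0625 + 0.75·0.9375) ≈ 0.0132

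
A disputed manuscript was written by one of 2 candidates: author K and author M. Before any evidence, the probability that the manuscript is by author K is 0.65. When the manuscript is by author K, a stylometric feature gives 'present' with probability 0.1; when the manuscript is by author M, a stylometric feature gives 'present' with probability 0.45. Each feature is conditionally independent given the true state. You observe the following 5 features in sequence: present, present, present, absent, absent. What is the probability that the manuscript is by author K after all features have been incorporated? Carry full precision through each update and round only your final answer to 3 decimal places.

0.052

After 'present': P(author K) = 0.1·0.6500 / (0.1·0.6500 + 0.45·0.3500) ≈ 0.2921
After 'present': P(author K) = 0.1·0.2921 / (0.1·0.2921 + 0.45·0.7079) ≈ 0.0840
After 'present': P(author K) = 0.1·0.0840 / (0.1·0.0840 + 0.45·0.9160) ≈ 0.0200
After 'absent': P(author K) = 0.9·0.0200 / (0.9·0.0200 + 0.55·0.9800) ≈ 0.0323
After 'absent': P(author K) = 0.9·0.0323 / (0.9·0.0323 + 0.55·0.9677) ≈ 0.0517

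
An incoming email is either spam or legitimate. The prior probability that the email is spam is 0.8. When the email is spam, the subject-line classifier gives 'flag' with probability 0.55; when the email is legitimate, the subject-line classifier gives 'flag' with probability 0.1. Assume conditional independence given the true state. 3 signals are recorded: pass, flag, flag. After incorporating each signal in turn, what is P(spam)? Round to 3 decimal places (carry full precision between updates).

After 'pass': P(spam) = 0.45·0.8000 / (0.45·0.8000 + 0.9·0.2000) ≈ 0.6667
After 'flag': P(spam) = 0.55·0.6667 / (0.55·0.6667 + 0.1·0.3333) ≈ 0.9167
After 'flag': P(spam) = 0.55·0.9167 / (0.55·0.9167 + 0.1·0.0833) ≈ 0.9837

0.984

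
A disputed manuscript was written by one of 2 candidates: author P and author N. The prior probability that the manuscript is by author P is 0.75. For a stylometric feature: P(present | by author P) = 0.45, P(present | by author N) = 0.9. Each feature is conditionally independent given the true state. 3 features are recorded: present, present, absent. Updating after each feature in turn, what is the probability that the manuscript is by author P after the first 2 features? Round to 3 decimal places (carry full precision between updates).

0.429

After 'present': P(author P) = 0.45·0.7500 / (0.45·0.7500 + 0.9·0.2500) ≈ 0.6000
After 'present': P(author P) = 0.45·0.6000 / (0.45·0.6000 + 0.9·0.4000) ≈ 0.4286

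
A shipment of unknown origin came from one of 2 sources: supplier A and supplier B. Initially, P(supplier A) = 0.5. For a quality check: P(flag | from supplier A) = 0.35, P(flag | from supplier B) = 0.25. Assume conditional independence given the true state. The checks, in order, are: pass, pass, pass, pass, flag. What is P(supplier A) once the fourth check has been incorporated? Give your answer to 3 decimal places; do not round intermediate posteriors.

Each posterior becomes the prior for the next update.
After 'pass': P(supplier A) = 0.65·0.5000 / (0.65·0.5000 + 0.75·0.5000) ≈ 0.4643
After 'pass': P(supplier A) = 0.65·0.4643 / (0.65·0.4643 + 0.75·0.5357) ≈ 0.4289
After 'pass': P(supplier A) = 0.65·0.4289 / (0.65·0.4289 + 0.75·0.5711) ≈ 0.3943
After 'pass': P(supplier A) = 0.65·0.3943 / (0.65·0.3943 + 0.75·0.6057) ≈ 0.3607

0.361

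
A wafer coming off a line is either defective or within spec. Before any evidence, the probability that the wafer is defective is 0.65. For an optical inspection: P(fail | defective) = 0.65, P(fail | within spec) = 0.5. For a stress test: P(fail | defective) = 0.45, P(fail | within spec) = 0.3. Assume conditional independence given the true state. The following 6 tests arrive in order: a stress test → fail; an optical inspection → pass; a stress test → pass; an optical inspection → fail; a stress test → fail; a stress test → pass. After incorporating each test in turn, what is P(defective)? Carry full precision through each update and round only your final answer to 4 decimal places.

0.7013

After a stress test='fail': P(defective) = 0.45·0.6500 / (0.45·0.6500 + 0.3·0.3500) ≈ 0.7358
After an optical inspection='pass': P(defective) = 0.35·0.7358 / (0.35·0.7358 + 0.5·0.2642) ≈ 0.6610
After a stress test='pass': P(defective) = 0.55·0.6610 / (0.55·0.6610 + 0.7·0.3390) ≈ 0.6051
After an optical inspection='fail': P(defective) = 0.65·0.6051 / (0.65·0.6051 + 0.5·0.3949) ≈ 0.6658
After a stress test='fail': P(defective) = 0.45·0.6658 / (0.45·0.6658 + 0.3·0.3342) ≈ 0.7492
After a stress test='pass': P(defective) = 0.55·0.7492 / (0.55·0.7492 + 0.7·0.2508) ≈ 0.7013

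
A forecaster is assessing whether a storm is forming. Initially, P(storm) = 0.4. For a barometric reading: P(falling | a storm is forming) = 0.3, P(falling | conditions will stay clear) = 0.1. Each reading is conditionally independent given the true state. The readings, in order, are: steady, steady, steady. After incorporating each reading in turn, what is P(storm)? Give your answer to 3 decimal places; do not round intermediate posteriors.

After 'steady': P(storm) = 0.7·0.4000 / (0.7·0.4000 + 0.9·0.6000) ≈ 0.3415
After 'steady': P(storm) = 0.7·0.3415 / (0.7·0.3415 + 0.9·0.6585) ≈ 0.2874
After 'steady': P(storm) = 0.7·0.2874 / (0.7·0.2874 + 0.9·0.7126) ≈ 0.2388

0.239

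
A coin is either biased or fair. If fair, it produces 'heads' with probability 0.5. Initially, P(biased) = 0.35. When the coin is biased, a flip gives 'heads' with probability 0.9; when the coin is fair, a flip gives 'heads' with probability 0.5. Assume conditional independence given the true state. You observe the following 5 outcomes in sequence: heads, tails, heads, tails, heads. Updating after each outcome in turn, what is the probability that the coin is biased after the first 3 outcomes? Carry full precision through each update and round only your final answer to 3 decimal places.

0.259

After 'heads': P(biased) = 0.9·0.3500 / (0.9·0.3500 + 0.5·0.6500) ≈ 0.4922
After 'tails': P(biased) = 0.1·0.4922 / (0.1·0.4922 + 0.5·0.5078) ≈ 0.1624
After 'heads': P(biased) = 0.9·0.1624 / (0.9·0.1624 + 0.5·0.8376) ≈ 0.2587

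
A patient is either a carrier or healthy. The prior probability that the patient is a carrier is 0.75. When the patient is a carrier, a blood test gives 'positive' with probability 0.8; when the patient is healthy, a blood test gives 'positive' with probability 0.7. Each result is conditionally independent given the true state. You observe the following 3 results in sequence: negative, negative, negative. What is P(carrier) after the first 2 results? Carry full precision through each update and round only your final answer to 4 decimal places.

After 'negative': P(carrier) = 0.2·0.7500 / (0.2·0.7500 + 0.3·0.2500) ≈ 0.6667
After 'negative': P(carrier) = 0.2·0.6667 / (0.2·0.6667 + 0.3·0.3333) ≈ 0.5714

0.5714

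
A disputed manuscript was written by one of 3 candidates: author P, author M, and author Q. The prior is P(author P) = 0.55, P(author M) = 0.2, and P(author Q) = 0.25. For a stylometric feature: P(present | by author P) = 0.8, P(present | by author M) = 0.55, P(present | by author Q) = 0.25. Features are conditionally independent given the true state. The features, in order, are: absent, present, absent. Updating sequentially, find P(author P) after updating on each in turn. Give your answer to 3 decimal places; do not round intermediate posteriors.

After 'absent': normaliser = 0.2·0.5500 + 0.45·0.2000 + 0.75·0.2500; P(author P) ≈ 0.2839, P(author M) ≈ 0.2323, P(author Q) ≈ 0.4839
After 'present': normaliser = 0.8·0.2839 + 0.55·0.2323 + 0.25·0.4839; P(author P) ≈ 0.4773, P(author M) ≈ 0.2685, P(author Q) ≈ 0.2542
After 'absent': normaliser = 0.2·0.4773 + 0.45·0.2685 + 0.75·0.2542; P(author P) ≈ 0.2346, P(author M) ≈ 0.2969, P(author Q) ≈ 0.4686

0.235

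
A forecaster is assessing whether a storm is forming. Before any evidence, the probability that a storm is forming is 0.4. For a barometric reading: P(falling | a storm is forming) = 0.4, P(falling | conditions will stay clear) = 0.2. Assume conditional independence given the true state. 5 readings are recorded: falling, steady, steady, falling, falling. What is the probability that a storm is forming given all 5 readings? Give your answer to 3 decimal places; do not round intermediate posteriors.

Each posterior becomes the prior for the next update.
After 'falling': P(storm) = 0.4·0.4000 / (0.4·0.4000 + 0.2·0.6000) ≈ 0.5714
After 'steady': P(storm) = 0.6·0.5714 / (0.6·0.5714 + 0.8·0.4286) ≈ 0.5000
After 'steady': P(storm) = 0.6·0.5000 / (0.6·0.5000 + 0.8·0.5000) ≈ 0.4286
After 'falling': P(storm) = 0.4·0.4286 / (0.4·0.4286 + 0.2·0.5714) ≈ 0.6000
After 'falling': P(storm) = 0.4·0.6000 / (0.4·0.6000 + 0.2·0.4000) ≈ 0.7500

0.750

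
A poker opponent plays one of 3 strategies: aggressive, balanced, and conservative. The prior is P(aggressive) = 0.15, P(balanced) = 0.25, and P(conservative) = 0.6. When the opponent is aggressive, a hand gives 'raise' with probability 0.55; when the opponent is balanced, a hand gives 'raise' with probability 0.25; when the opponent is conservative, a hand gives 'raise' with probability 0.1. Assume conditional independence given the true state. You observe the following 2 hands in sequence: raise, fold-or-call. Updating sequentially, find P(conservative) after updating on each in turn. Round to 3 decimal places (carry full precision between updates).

0.391

After 'raise': normaliser = 0.55·0.1500 + 0.25·0.2500 + 0.1·0.6000; P(aggressive) ≈ 0.4024, P(balanced) ≈ 0.3049, P(conservative) ≈ 0.2927
After 'fold-or-call': normaliser = 0.45·0.4024 + 0.75·0.3049 + 0.9·0.2927; P(aggressive) ≈ 0.2690, P(balanced) ≈ 0.3397, P(conservative) ≈ 0.3913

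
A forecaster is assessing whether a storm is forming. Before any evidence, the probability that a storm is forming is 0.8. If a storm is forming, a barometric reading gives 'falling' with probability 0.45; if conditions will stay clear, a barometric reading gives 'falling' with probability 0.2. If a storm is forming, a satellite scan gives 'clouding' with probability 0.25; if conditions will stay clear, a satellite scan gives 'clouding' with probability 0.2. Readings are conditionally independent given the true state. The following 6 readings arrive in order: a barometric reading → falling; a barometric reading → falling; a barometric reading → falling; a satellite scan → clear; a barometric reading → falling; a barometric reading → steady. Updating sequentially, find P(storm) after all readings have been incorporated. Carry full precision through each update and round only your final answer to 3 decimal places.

After a barometric reading='falling': P(storm) = 0.45·0.8000 / (0.45·0.8000 + 0.2·0.2000) ≈ 0.9000
After a barometric reading='falling': P(storm) = 0.45·0.9000 / (0.45·0.9000 + 0.2·0.1000) ≈ 0.9529
After a barometric reading='falling': P(storm) = 0.45·0.9529 / (0.45·0.9529 + 0.2·0.0471) ≈ 0.9785
After a satellite scan='clear': P(storm) = 0.75·0.9785 / (0.75·0.9785 + 0.8·0.0215) ≈ 0.9771
After a barometric reading='falling': P(storm) = 0.45·0.9771 / (0.45·0.9771 + 0.2·0.0229) ≈ 0.9897
After a barometric reading='steady': P(storm) = 0.55·0.9897 / (0.55·0.9897 + 0.8·0.0103) ≈ 0.9851

0.985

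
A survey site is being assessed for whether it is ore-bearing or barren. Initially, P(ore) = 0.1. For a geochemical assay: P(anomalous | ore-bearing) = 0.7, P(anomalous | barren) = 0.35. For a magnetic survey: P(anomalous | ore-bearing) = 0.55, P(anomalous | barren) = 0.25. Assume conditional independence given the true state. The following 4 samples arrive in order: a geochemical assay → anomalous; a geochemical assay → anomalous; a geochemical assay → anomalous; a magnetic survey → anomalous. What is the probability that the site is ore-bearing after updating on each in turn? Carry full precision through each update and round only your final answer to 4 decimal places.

0.6617

Each posterior becomes the prior for the next update.
After a geochemical assay='anomalous': P(ore) = 0.7·0.1000 / (0.7·0.1000 + 0.35·0.9000) ≈ 0.1818
After a geochemical assay='anomalous': P(ore) = 0.7·0.1818 / (0.7·0.1818 + 0.35·0.8182) ≈ 0.3077
After a geochemical assay='anomalous': P(ore) = 0.7·0.3077 / (0.7·0.3077 + 0.35·0.6923) ≈ 0.4706
After a magnetic survey='anomalous': P(ore) = 0.55·0.4706 / (0.55·0.4706 + 0.25·0.5294) ≈ 0.6617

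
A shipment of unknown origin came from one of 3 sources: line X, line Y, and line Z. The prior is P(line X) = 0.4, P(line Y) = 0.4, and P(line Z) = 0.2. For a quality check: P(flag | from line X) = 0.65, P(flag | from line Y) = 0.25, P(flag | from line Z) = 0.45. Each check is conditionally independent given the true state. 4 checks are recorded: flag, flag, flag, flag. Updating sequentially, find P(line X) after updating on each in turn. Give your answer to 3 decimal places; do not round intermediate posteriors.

0.880

Each posterior becomes the prior for the next update.
After 'flag': normaliser = 0.65·0.4000 + 0.25·0.4000 + 0.45·0.2000; P(line X) ≈ 0.5778, P(line Y) ≈ 0.2222, P(line Z) ≈ 0.2000
After 'flag': normaliser = 0.65·0.5778 + 0.25·0.2222 + 0.45·0.2000; P(line X) ≈ 0.7207, P(line Y) ≈ 0.1066, P(line Z) ≈ 0.1727
After 'flag': normaliser = 0.65·0.7207 + 0.25·0.1066 + 0.45·0.1727; P(line X) ≈ 0.8178, P(line Y) ≈ 0.0465, P(line Z) ≈ 0.1357
After 'flag': normaliser = 0.65·0.8178 + 0.25·0.0465 + 0.45·0.1357; P(line X) ≈ 0.8797, P(line Y) ≈ 0.0193, P(line Z) ≈ 0.1010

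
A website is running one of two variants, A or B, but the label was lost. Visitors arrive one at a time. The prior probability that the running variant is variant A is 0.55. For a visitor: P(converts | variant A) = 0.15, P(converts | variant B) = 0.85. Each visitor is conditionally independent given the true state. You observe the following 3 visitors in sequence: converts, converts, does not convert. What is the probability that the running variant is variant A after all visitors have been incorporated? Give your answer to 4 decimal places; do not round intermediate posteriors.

0.1774

After 'converts': P(A) = 0.15·0.5500 / (0.15·0.5500 + 0.85·0.4500) ≈ 0.1774
After 'converts': P(A) = 0.15·0.1774 / (0.15·0.1774 + 0.85·0.8226) ≈ 0.0367
After 'does not convert': P(A) = 0.85·0.0367 / (0.85·0.0367 + 0.15·0.9633) ≈ 0.1774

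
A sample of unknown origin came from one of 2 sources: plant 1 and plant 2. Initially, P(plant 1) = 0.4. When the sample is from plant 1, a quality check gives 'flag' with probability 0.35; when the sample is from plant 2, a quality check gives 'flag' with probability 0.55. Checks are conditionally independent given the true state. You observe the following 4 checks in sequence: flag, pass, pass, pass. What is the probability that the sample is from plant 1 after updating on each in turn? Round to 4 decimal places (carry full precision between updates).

0.5611

Each posterior becomes the prior for the next update.
After 'flag': P(plant 1) = 0.35·0.4000 / (0.35·0.4000 + 0.55·0.6000) ≈ 0.2979
After 'pass': P(plant 1) = 0.65·0.2979 / (0.65·0.2979 + 0.45·0.7021) ≈ 0.3800
After 'pass': P(plant 1) = 0.65·0.3800 / (0.65·0.3800 + 0.45·0.6200) ≈ 0.4695
After 'pass': P(plant 1) = 0.65·0.4695 / (0.65·0.4695 + 0.45·0.5305) ≈ 0.5611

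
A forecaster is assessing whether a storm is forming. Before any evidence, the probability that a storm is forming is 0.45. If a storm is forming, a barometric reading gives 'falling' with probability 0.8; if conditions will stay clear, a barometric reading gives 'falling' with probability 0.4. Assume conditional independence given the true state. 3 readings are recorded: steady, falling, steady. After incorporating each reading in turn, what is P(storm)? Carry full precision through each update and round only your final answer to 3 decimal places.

0.154

After 'steady': P(storm) = 0.2·0.4500 / (0.2·0.4500 + 0.6·0.5500) ≈ 0.2143
After 'falling': P(storm) = 0.8·0.2143 / (0.8·0.2143 + 0.4·0.7857) ≈ 0.3529
After 'steady': P(storm) = 0.2·0.3529 / (0.2·0.3529 + 0.6·0.6471) ≈ 0.1538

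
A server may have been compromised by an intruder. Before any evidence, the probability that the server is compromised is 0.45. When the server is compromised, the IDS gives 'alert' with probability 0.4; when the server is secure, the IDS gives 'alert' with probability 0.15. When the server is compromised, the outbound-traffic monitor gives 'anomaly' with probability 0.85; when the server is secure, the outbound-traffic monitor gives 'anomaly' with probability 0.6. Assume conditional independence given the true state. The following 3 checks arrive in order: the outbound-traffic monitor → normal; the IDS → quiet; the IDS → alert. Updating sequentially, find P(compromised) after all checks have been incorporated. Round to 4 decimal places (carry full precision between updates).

0.3661

After the outbound-traffic monitor='normal': P(compromised) = 0.15·0.4500 / (0.15·0.4500 + 0.4·0.5500) ≈ 0.2348
After the IDS='quiet': P(compromised) = 0.6·0.2348 / (0.6·0.2348 + 0.85·0.7652) ≈ 0.1780
After the IDS='alert': P(compromised) = 0.4·0.1780 / (0.4·0.1780 + 0.15·0.8220) ≈ 0.3661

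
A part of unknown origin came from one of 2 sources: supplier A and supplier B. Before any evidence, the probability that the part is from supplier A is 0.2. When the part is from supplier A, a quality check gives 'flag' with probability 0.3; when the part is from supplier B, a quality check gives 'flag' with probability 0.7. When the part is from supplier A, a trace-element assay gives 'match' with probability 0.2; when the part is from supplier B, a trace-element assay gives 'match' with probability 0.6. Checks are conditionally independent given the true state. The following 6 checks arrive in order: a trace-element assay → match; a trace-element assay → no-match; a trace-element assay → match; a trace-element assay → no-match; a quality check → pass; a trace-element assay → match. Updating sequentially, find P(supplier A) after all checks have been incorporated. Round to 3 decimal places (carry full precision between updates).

0.080

Each posterior becomes the prior for the next update.
After a trace-element assay='match': P(supplier A) = 0.2·0.2000 / (0.2·0.2000 + 0.6·0.8000) ≈ 0.0769
After a trace-element assay='no-match': P(supplier A) = 0.8·0.0769 / (0.8·0.0769 + 0.4·0.9231) ≈ 0.1429
After a trace-element assay='match': P(supplier A) = 0.2·0.1429 / (0.2·0.1429 + 0.6·0.8571) ≈ 0.0526
After a trace-element assay='no-match': P(supplier A) = 0.8·0.0526 / (0.8·0.0526 + 0.4·0.9474) ≈ 0.1000
After a quality check='pass': P(supplier A) = 0.7·0.1000 / (0.7·0.1000 + 0.3·0.9000) ≈ 0.2059
After a trace-element assay='match': P(supplier A) = 0.2·0.2059 / (0.2·0.2059 + 0.6·0.7941) ≈ 0.0795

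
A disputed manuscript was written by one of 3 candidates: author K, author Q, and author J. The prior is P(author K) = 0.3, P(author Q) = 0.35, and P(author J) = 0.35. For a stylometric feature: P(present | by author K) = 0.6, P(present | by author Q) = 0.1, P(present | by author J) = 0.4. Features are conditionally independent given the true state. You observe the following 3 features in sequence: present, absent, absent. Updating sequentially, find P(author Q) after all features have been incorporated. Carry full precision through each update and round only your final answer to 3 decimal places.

Apply Bayes' rule sequentially, carrying P(author Q) forward.
After 'present': normaliser = 0.6·0.3000 + 0.1·0.3500 + 0.4·0.3500; P(author K) ≈ 0.5070, P(author Q) ≈ 0.0986, P(author J) ≈ 0.3944
After 'absent': normaliser = 0.4·0.5070 + 0.9·0.0986 + 0.6·0.3944; P(author K) ≈ 0.3840, P(author Q) ≈ 0.1680, P(author J) ≈ 0.4480
After 'absent': normaliser = 0.4·0.3840 + 0.9·0.1680 + 0.6·0.4480; P(author K) ≈ 0.2678, P(author Q) ≈ 0.2636, P(author J) ≈ 0.4686

0.264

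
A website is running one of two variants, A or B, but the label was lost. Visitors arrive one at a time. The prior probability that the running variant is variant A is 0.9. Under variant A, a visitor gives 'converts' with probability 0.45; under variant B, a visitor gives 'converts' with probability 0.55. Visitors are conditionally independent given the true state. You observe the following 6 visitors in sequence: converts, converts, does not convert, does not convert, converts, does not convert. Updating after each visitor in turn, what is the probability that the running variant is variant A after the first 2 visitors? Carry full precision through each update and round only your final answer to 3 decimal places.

0.858

Apply Bayes' rule sequentially, carrying P(A) forward.
After 'converts': P(A) = 0.45·0.9000 / (0.45·0.9000 + 0.55·0.1000) ≈ 0.8804
After 'converts': P(A) = 0.45·0.8804 / (0.45·0.8804 + 0.55·0.1196) ≈ 0.8576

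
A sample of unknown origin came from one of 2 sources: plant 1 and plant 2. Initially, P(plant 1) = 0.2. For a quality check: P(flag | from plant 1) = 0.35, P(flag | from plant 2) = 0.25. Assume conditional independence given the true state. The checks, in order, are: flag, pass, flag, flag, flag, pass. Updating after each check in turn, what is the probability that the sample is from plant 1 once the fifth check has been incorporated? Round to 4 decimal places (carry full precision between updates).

After 'flag': P(plant 1) = 0.35·0.2000 / (0.35·0.2000 + 0.25·0.8000) ≈ 0.2593
After 'pass': P(plant 1) = 0.65·0.2593 / (0.65·0.2593 + 0.75·0.7407) ≈ 0.2327
After 'flag': P(plant 1) = 0.35·0.2327 / (0.35·0.2327 + 0.25·0.7673) ≈ 0.2981
After 'flag': P(plant 1) = 0.35·0.2981 / (0.35·0.2981 + 0.25·0.7019) ≈ 0.3729
After 'flag': P(plant 1) = 0.35·0.3729 / (0.35·0.3729 + 0.25·0.6271) ≈ 0.4543

0.4543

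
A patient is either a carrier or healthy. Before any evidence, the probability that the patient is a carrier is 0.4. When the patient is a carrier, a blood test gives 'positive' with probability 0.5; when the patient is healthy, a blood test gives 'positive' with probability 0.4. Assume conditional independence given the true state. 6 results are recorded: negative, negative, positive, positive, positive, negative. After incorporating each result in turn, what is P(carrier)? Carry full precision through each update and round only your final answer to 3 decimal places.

After 'negative': P(carrier) = 0.5·0.4000 / (0.5·0.4000 + 0.6·0.6000) ≈ 0.3571
After 'negative': P(carrier) = 0.5·0.3571 / (0.5·0.3571 + 0.6·0.6429) ≈ 0.3165
After 'positive': P(carrier) = 0.5·0.3165 / (0.5·0.3165 + 0.4·0.6835) ≈ 0.3666
After 'positive': P(carrier) = 0.5·0.3666 / (0.5·0.3666 + 0.4·0.6334) ≈ 0.4197
After 'positive': P(carrier) = 0.5·0.4197 / (0.5·0.4197 + 0.4·0.5803) ≈ 0.4749
After 'negative': P(carrier) = 0.5·0.4749 / (0.5·0.4749 + 0.6·0.5251) ≈ 0.4297

0.430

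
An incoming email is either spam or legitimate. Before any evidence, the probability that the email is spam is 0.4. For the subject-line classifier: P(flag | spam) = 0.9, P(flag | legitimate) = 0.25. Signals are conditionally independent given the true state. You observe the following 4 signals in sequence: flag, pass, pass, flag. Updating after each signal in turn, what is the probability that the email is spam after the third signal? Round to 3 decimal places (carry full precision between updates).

Apply Bayes' rule sequentially, carrying P(spam) forward.
After 'flag': P(spam) = 0.9·0.4000 / (0.9·0.4000 + 0.25·0.6000) ≈ 0.7059
After 'pass': P(spam) = 0.1·0.7059 / (0.1·0.7059 + 0.75·0.2941) ≈ 0.2424
After 'pass': P(spam) = 0.1·0.2424 / (0.1·0.2424 + 0.75·0.7576) ≈ 0.0409

0.041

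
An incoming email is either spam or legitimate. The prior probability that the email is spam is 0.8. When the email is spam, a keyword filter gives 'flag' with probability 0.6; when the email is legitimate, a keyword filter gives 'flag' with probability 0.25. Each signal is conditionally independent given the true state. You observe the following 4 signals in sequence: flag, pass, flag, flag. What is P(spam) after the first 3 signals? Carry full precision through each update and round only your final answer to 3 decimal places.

0.925

After 'flag': P(spam) = 0.6·0.8000 / (0.6·0.8000 + 0.25·0.2000) ≈ 0.9057
After 'pass': P(spam) = 0.4·0.9057 / (0.4·0.9057 + 0.75·0.0943) ≈ 0.8366
After 'flag': P(spam) = 0.6·0.8366 / (0.6·0.8366 + 0.25·0.1634) ≈ 0.9247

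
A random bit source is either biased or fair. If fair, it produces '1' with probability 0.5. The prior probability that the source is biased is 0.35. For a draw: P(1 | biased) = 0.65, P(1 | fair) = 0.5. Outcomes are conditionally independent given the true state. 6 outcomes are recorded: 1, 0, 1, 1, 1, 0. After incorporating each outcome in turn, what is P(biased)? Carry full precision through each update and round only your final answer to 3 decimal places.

0.430

Each posterior becomes the prior for the next update.
After '1': P(biased) = 0.65·0.3500 / (0.65·0.3500 + 0.5·0.6500) ≈ 0.4118
After '0': P(biased) = 0.35·0.4118 / (0.35·0.4118 + 0.5·0.5882) ≈ 0.3289
After '1': P(biased) = 0.65·0.3289 / (0.65·0.3289 + 0.5·0.6711) ≈ 0.3891
After '1': P(biased) = 0.65·0.3891 / (0.65·0.3891 + 0.5·0.6109) ≈ 0.4530
After '1': P(biased) = 0.65·0.4530 / (0.65·0.4530 + 0.5·0.5470) ≈ 0.5184
After '0': P(biased) = 0.35·0.5184 / (0.35·0.5184 + 0.5·0.4816) ≈ 0.4297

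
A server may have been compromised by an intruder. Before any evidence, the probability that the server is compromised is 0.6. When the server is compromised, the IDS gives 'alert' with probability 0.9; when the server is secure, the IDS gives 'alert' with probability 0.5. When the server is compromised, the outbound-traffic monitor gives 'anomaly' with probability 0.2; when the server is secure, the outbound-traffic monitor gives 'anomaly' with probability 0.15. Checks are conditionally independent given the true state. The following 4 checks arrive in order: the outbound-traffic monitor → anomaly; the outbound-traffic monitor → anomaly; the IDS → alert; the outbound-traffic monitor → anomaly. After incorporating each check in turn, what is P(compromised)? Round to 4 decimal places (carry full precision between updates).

0.8649

After the outbound-traffic monitor='anomaly': P(compromised) = 0.2·0.6000 / (0.2·0.6000 + 0.15·0.4000) ≈ 0.6667
After the outbound-traffic monitor='anomaly': P(compromised) = 0.2·0.6667 / (0.2·0.6667 + 0.15·0.3333) ≈ 0.7273
After the IDS='alert': P(compromised) = 0.9·0.7273 / (0.9·0.7273 + 0.5·0.2727) ≈ 0.8276
After the outbound-traffic monitor='anomaly': P(compromised) = 0.2·0.8276 / (0.2·0.8276 + 0.15·0.1724) ≈ 0.8649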